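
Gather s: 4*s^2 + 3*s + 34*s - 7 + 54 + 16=4*s^2 + 37*s + 63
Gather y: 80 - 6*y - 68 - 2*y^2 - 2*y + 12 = -2*y^2 - 8*y + 24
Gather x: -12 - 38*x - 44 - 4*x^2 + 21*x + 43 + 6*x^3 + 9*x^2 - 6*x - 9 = 6*x^3 + 5*x^2 - 23*x - 22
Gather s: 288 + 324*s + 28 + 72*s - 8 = 396*s + 308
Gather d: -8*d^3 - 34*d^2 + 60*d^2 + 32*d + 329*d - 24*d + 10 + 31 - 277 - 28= -8*d^3 + 26*d^2 + 337*d - 264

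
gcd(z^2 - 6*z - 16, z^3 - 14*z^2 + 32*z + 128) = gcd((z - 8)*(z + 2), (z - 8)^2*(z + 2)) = z^2 - 6*z - 16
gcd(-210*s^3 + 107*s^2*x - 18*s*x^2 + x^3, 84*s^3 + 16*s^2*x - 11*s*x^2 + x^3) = 42*s^2 - 13*s*x + x^2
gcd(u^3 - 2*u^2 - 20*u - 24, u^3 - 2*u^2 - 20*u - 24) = u^3 - 2*u^2 - 20*u - 24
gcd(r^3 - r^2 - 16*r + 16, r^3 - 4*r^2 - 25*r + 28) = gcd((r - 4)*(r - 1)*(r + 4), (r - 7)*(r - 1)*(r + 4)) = r^2 + 3*r - 4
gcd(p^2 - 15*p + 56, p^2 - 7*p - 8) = p - 8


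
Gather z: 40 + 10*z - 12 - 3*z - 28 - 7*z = 0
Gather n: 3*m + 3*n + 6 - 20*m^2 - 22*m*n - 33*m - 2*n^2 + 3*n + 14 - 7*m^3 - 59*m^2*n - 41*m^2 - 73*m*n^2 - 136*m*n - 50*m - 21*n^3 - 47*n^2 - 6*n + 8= -7*m^3 - 61*m^2 - 80*m - 21*n^3 + n^2*(-73*m - 49) + n*(-59*m^2 - 158*m) + 28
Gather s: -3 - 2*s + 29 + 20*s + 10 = 18*s + 36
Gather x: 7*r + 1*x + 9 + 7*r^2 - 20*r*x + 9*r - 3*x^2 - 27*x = 7*r^2 + 16*r - 3*x^2 + x*(-20*r - 26) + 9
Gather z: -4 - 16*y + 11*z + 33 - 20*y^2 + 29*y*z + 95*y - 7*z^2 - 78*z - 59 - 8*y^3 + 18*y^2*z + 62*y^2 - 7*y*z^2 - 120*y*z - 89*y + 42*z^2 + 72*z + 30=-8*y^3 + 42*y^2 - 10*y + z^2*(35 - 7*y) + z*(18*y^2 - 91*y + 5)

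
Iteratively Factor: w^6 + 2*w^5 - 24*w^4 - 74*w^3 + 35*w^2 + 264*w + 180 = (w + 3)*(w^5 - w^4 - 21*w^3 - 11*w^2 + 68*w + 60) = (w + 1)*(w + 3)*(w^4 - 2*w^3 - 19*w^2 + 8*w + 60) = (w - 5)*(w + 1)*(w + 3)*(w^3 + 3*w^2 - 4*w - 12) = (w - 5)*(w + 1)*(w + 3)^2*(w^2 - 4) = (w - 5)*(w + 1)*(w + 2)*(w + 3)^2*(w - 2)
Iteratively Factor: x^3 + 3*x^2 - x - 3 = (x + 3)*(x^2 - 1) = (x + 1)*(x + 3)*(x - 1)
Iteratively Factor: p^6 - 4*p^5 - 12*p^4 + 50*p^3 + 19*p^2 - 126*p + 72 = (p - 3)*(p^5 - p^4 - 15*p^3 + 5*p^2 + 34*p - 24) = (p - 3)*(p + 2)*(p^4 - 3*p^3 - 9*p^2 + 23*p - 12) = (p - 3)*(p - 1)*(p + 2)*(p^3 - 2*p^2 - 11*p + 12) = (p - 4)*(p - 3)*(p - 1)*(p + 2)*(p^2 + 2*p - 3) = (p - 4)*(p - 3)*(p - 1)^2*(p + 2)*(p + 3)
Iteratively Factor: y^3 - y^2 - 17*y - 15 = (y - 5)*(y^2 + 4*y + 3) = (y - 5)*(y + 1)*(y + 3)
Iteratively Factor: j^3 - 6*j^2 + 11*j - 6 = (j - 3)*(j^2 - 3*j + 2) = (j - 3)*(j - 1)*(j - 2)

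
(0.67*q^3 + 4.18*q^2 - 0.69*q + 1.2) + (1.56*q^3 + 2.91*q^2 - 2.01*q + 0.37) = 2.23*q^3 + 7.09*q^2 - 2.7*q + 1.57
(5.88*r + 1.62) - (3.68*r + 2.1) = 2.2*r - 0.48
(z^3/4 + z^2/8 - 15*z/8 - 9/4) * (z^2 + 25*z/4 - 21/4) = z^5/4 + 27*z^4/16 - 77*z^3/32 - 117*z^2/8 - 135*z/32 + 189/16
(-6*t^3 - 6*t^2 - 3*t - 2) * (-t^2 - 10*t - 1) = 6*t^5 + 66*t^4 + 69*t^3 + 38*t^2 + 23*t + 2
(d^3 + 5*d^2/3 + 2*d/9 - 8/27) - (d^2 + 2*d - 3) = d^3 + 2*d^2/3 - 16*d/9 + 73/27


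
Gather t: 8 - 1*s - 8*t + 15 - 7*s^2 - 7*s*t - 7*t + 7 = -7*s^2 - s + t*(-7*s - 15) + 30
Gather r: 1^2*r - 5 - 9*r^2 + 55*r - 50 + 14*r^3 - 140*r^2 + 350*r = 14*r^3 - 149*r^2 + 406*r - 55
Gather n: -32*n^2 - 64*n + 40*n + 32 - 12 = -32*n^2 - 24*n + 20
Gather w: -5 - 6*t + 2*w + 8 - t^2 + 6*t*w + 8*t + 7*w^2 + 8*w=-t^2 + 2*t + 7*w^2 + w*(6*t + 10) + 3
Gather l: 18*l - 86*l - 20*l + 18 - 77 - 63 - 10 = -88*l - 132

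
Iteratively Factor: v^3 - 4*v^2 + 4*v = (v)*(v^2 - 4*v + 4) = v*(v - 2)*(v - 2)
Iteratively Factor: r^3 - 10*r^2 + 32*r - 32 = (r - 4)*(r^2 - 6*r + 8) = (r - 4)^2*(r - 2)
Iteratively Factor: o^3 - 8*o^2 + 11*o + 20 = (o - 5)*(o^2 - 3*o - 4) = (o - 5)*(o + 1)*(o - 4)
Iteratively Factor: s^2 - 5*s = (s)*(s - 5)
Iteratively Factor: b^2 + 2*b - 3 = (b + 3)*(b - 1)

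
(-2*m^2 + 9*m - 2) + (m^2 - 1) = -m^2 + 9*m - 3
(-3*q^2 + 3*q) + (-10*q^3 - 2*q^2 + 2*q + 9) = -10*q^3 - 5*q^2 + 5*q + 9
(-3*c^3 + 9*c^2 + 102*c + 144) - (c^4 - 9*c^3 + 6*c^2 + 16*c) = -c^4 + 6*c^3 + 3*c^2 + 86*c + 144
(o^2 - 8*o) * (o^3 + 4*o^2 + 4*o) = o^5 - 4*o^4 - 28*o^3 - 32*o^2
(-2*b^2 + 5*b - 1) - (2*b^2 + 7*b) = -4*b^2 - 2*b - 1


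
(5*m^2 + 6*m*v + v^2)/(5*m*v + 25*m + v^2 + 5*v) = (m + v)/(v + 5)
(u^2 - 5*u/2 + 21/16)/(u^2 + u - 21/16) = (4*u - 7)/(4*u + 7)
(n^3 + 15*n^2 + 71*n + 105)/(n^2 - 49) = (n^2 + 8*n + 15)/(n - 7)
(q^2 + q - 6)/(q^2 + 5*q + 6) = (q - 2)/(q + 2)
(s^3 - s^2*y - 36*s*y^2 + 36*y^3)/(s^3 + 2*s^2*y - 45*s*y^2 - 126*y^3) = (-s^2 + 7*s*y - 6*y^2)/(-s^2 + 4*s*y + 21*y^2)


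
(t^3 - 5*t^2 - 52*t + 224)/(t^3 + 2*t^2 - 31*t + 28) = (t - 8)/(t - 1)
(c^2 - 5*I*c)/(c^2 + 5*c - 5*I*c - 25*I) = c/(c + 5)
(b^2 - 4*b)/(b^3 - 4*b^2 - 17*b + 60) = b*(b - 4)/(b^3 - 4*b^2 - 17*b + 60)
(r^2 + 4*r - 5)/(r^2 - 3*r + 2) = (r + 5)/(r - 2)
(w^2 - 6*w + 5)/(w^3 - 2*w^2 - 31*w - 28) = (-w^2 + 6*w - 5)/(-w^3 + 2*w^2 + 31*w + 28)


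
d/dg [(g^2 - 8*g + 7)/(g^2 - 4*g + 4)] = 2*(2*g + 1)/(g^3 - 6*g^2 + 12*g - 8)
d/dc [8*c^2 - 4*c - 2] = 16*c - 4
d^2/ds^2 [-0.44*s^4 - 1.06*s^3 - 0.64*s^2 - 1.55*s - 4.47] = -5.28*s^2 - 6.36*s - 1.28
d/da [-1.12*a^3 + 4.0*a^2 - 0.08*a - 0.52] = -3.36*a^2 + 8.0*a - 0.08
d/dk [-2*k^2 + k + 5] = 1 - 4*k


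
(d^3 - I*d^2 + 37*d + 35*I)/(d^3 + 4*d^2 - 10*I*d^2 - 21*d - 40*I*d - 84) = (d^2 + 6*I*d - 5)/(d^2 + d*(4 - 3*I) - 12*I)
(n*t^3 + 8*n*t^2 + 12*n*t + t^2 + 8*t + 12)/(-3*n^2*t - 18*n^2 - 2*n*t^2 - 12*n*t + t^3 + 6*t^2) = (n*t^2 + 2*n*t + t + 2)/(-3*n^2 - 2*n*t + t^2)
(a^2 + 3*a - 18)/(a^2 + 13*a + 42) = (a - 3)/(a + 7)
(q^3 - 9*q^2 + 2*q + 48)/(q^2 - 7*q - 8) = (q^2 - q - 6)/(q + 1)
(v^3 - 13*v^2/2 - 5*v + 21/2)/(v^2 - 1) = (2*v^2 - 11*v - 21)/(2*(v + 1))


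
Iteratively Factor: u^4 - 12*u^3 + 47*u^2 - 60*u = (u - 4)*(u^3 - 8*u^2 + 15*u) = u*(u - 4)*(u^2 - 8*u + 15) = u*(u - 5)*(u - 4)*(u - 3)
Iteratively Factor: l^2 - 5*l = (l)*(l - 5)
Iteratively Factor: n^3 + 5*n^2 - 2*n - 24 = (n - 2)*(n^2 + 7*n + 12) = (n - 2)*(n + 4)*(n + 3)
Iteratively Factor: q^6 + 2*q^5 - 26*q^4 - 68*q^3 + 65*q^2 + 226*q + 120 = (q + 1)*(q^5 + q^4 - 27*q^3 - 41*q^2 + 106*q + 120) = (q - 5)*(q + 1)*(q^4 + 6*q^3 + 3*q^2 - 26*q - 24) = (q - 5)*(q + 1)*(q + 4)*(q^3 + 2*q^2 - 5*q - 6) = (q - 5)*(q + 1)^2*(q + 4)*(q^2 + q - 6) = (q - 5)*(q - 2)*(q + 1)^2*(q + 4)*(q + 3)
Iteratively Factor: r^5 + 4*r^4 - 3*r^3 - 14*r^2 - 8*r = (r - 2)*(r^4 + 6*r^3 + 9*r^2 + 4*r) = (r - 2)*(r + 4)*(r^3 + 2*r^2 + r) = (r - 2)*(r + 1)*(r + 4)*(r^2 + r) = r*(r - 2)*(r + 1)*(r + 4)*(r + 1)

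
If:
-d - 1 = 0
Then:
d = -1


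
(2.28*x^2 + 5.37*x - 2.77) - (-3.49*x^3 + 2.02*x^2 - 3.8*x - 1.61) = 3.49*x^3 + 0.26*x^2 + 9.17*x - 1.16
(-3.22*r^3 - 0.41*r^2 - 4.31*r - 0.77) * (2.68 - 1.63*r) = 5.2486*r^4 - 7.9613*r^3 + 5.9265*r^2 - 10.2957*r - 2.0636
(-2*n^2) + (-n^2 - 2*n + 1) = -3*n^2 - 2*n + 1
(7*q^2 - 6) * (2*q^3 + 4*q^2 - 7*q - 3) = 14*q^5 + 28*q^4 - 61*q^3 - 45*q^2 + 42*q + 18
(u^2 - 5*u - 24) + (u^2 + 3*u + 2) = 2*u^2 - 2*u - 22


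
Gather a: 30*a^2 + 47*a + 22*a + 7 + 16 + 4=30*a^2 + 69*a + 27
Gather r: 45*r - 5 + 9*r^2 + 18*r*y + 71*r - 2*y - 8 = 9*r^2 + r*(18*y + 116) - 2*y - 13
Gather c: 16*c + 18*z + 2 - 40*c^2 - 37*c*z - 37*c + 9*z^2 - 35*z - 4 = -40*c^2 + c*(-37*z - 21) + 9*z^2 - 17*z - 2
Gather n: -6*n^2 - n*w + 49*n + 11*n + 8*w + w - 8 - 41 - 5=-6*n^2 + n*(60 - w) + 9*w - 54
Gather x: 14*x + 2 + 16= 14*x + 18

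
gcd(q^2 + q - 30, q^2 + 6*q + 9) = 1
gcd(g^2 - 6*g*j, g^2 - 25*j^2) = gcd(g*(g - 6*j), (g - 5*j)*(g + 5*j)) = 1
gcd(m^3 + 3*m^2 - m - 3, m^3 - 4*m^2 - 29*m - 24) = m^2 + 4*m + 3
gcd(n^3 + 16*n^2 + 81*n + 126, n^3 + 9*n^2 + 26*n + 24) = n + 3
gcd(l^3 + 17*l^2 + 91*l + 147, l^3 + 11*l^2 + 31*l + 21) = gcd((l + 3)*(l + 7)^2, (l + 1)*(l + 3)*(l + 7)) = l^2 + 10*l + 21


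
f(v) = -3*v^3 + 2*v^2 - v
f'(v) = -9*v^2 + 4*v - 1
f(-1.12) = 7.84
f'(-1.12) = -16.77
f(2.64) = -43.90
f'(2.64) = -53.17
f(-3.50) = 156.62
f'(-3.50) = -125.25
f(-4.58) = 334.75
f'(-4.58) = -208.11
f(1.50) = -7.12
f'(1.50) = -15.25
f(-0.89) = 4.59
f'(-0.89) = -11.69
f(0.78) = -0.99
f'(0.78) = -3.36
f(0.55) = -0.44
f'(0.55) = -1.52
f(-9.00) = 2358.00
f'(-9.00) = -766.00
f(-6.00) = 726.00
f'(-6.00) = -349.00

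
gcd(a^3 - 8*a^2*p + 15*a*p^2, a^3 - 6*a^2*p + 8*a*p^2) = a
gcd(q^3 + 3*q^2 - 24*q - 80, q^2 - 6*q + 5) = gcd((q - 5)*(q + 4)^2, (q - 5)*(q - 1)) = q - 5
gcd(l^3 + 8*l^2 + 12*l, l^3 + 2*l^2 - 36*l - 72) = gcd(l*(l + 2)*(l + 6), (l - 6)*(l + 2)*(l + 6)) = l^2 + 8*l + 12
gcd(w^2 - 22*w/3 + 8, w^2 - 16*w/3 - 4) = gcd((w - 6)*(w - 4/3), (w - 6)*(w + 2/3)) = w - 6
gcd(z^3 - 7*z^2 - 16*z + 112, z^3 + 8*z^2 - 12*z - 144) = z - 4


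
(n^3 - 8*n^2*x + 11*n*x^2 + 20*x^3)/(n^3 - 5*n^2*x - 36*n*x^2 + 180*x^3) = (-n^2 + 3*n*x + 4*x^2)/(-n^2 + 36*x^2)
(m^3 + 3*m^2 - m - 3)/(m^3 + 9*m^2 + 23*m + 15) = (m - 1)/(m + 5)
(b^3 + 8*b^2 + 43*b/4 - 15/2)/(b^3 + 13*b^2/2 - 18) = (4*b^2 + 8*b - 5)/(2*(2*b^2 + b - 6))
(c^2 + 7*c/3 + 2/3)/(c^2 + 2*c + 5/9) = 3*(c + 2)/(3*c + 5)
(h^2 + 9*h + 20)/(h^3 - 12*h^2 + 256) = (h + 5)/(h^2 - 16*h + 64)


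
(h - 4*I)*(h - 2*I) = h^2 - 6*I*h - 8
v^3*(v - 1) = v^4 - v^3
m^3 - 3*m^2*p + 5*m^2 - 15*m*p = m*(m + 5)*(m - 3*p)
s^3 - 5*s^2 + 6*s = s*(s - 3)*(s - 2)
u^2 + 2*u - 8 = (u - 2)*(u + 4)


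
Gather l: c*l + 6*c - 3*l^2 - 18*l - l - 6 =6*c - 3*l^2 + l*(c - 19) - 6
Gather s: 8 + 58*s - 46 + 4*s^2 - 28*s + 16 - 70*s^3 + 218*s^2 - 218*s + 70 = -70*s^3 + 222*s^2 - 188*s + 48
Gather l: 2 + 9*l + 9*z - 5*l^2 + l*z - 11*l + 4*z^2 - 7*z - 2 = -5*l^2 + l*(z - 2) + 4*z^2 + 2*z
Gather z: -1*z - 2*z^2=-2*z^2 - z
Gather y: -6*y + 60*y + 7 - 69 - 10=54*y - 72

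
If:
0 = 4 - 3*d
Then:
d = 4/3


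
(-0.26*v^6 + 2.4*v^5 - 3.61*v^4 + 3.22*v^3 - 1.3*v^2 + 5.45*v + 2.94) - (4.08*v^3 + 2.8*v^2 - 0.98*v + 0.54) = -0.26*v^6 + 2.4*v^5 - 3.61*v^4 - 0.86*v^3 - 4.1*v^2 + 6.43*v + 2.4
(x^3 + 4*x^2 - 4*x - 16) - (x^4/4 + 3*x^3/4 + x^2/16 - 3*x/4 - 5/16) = -x^4/4 + x^3/4 + 63*x^2/16 - 13*x/4 - 251/16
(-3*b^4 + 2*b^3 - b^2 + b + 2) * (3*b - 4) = -9*b^5 + 18*b^4 - 11*b^3 + 7*b^2 + 2*b - 8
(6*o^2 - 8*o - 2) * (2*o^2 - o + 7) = 12*o^4 - 22*o^3 + 46*o^2 - 54*o - 14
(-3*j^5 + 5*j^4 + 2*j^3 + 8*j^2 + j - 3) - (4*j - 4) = -3*j^5 + 5*j^4 + 2*j^3 + 8*j^2 - 3*j + 1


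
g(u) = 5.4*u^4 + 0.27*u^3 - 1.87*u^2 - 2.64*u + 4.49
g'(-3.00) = -567.33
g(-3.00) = 425.69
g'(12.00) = 37393.92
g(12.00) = 112144.49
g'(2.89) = 514.69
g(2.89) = 364.45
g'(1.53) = 70.90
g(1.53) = 26.63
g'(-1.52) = -70.94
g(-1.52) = 32.06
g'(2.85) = 493.30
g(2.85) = 344.29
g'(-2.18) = -214.42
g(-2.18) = 120.52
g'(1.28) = 39.20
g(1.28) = 13.11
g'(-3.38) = -814.82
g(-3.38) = 686.42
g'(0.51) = -1.47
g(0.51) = 3.06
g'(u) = 21.6*u^3 + 0.81*u^2 - 3.74*u - 2.64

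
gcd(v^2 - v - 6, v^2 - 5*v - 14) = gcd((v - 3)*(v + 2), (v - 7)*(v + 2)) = v + 2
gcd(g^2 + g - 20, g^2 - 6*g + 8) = g - 4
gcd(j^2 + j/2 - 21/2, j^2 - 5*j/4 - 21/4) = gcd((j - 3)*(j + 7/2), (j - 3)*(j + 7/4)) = j - 3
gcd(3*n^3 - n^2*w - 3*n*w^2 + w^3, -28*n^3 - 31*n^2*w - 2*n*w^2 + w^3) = n + w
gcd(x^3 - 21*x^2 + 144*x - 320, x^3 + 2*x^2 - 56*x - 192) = x - 8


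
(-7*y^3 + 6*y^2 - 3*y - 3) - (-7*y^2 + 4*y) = -7*y^3 + 13*y^2 - 7*y - 3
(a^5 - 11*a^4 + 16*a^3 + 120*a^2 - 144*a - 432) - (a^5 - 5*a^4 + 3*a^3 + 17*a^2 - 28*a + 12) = -6*a^4 + 13*a^3 + 103*a^2 - 116*a - 444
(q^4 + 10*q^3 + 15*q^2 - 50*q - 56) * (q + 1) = q^5 + 11*q^4 + 25*q^3 - 35*q^2 - 106*q - 56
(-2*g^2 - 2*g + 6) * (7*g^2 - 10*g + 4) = -14*g^4 + 6*g^3 + 54*g^2 - 68*g + 24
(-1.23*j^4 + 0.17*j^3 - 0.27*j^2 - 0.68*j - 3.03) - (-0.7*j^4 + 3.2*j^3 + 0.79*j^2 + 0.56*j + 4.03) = -0.53*j^4 - 3.03*j^3 - 1.06*j^2 - 1.24*j - 7.06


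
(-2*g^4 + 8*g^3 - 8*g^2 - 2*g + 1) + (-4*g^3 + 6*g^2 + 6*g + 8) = -2*g^4 + 4*g^3 - 2*g^2 + 4*g + 9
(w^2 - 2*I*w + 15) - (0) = w^2 - 2*I*w + 15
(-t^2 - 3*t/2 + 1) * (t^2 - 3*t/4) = -t^4 - 3*t^3/4 + 17*t^2/8 - 3*t/4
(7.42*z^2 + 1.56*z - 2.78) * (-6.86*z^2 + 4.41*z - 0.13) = -50.9012*z^4 + 22.0206*z^3 + 24.9858*z^2 - 12.4626*z + 0.3614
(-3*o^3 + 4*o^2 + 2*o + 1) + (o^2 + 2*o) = -3*o^3 + 5*o^2 + 4*o + 1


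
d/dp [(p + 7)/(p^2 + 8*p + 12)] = (p^2 + 8*p - 2*(p + 4)*(p + 7) + 12)/(p^2 + 8*p + 12)^2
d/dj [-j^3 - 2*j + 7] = -3*j^2 - 2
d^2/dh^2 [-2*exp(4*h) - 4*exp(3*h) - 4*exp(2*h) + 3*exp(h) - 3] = (-32*exp(3*h) - 36*exp(2*h) - 16*exp(h) + 3)*exp(h)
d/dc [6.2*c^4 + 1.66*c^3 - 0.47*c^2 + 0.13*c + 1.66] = 24.8*c^3 + 4.98*c^2 - 0.94*c + 0.13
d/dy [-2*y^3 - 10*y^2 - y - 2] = -6*y^2 - 20*y - 1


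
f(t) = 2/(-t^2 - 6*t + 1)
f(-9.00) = -0.08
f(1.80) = -0.15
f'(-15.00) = 0.00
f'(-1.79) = 0.07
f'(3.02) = 0.03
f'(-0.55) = 0.61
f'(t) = 2*(2*t + 6)/(-t^2 - 6*t + 1)^2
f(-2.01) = 0.22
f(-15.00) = -0.01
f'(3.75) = 0.02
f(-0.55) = 0.50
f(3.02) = -0.08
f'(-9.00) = -0.04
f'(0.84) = 0.68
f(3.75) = -0.06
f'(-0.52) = 0.67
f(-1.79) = 0.23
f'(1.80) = 0.11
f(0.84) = -0.42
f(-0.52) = 0.52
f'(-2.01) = 0.05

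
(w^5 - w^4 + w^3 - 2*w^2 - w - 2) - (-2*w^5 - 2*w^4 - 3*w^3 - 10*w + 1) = 3*w^5 + w^4 + 4*w^3 - 2*w^2 + 9*w - 3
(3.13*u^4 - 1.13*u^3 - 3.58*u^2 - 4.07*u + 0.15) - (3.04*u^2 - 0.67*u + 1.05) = 3.13*u^4 - 1.13*u^3 - 6.62*u^2 - 3.4*u - 0.9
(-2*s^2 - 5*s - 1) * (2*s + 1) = -4*s^3 - 12*s^2 - 7*s - 1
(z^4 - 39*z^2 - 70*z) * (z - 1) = z^5 - z^4 - 39*z^3 - 31*z^2 + 70*z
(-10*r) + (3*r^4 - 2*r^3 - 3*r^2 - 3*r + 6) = 3*r^4 - 2*r^3 - 3*r^2 - 13*r + 6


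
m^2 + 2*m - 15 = (m - 3)*(m + 5)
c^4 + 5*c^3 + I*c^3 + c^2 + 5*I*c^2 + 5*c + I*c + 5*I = (c + 5)*(c - I)*(c + I)^2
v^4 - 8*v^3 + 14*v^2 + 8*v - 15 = (v - 5)*(v - 3)*(v - 1)*(v + 1)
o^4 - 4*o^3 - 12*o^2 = o^2*(o - 6)*(o + 2)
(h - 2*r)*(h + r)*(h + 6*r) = h^3 + 5*h^2*r - 8*h*r^2 - 12*r^3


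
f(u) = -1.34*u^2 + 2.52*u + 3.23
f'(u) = 2.52 - 2.68*u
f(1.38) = 4.16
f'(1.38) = -1.18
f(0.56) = 4.22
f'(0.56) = 1.02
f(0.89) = 4.41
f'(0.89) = 0.13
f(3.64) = -5.35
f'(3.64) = -7.24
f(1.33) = 4.21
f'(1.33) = -1.04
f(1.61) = 3.81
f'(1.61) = -1.79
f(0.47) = 4.12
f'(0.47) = 1.26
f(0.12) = 3.51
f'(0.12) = 2.20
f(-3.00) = -16.39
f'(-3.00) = 10.56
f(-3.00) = -16.39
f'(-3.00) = 10.56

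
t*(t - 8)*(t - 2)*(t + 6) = t^4 - 4*t^3 - 44*t^2 + 96*t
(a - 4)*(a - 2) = a^2 - 6*a + 8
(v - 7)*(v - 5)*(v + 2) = v^3 - 10*v^2 + 11*v + 70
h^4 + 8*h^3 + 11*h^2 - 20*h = h*(h - 1)*(h + 4)*(h + 5)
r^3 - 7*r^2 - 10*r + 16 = (r - 8)*(r - 1)*(r + 2)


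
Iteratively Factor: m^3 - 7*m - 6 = (m + 1)*(m^2 - m - 6) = (m + 1)*(m + 2)*(m - 3)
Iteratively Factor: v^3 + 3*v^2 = (v)*(v^2 + 3*v) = v^2*(v + 3)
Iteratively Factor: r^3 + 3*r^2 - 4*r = (r - 1)*(r^2 + 4*r) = (r - 1)*(r + 4)*(r)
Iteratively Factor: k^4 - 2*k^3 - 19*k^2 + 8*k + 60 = (k + 3)*(k^3 - 5*k^2 - 4*k + 20) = (k - 5)*(k + 3)*(k^2 - 4) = (k - 5)*(k + 2)*(k + 3)*(k - 2)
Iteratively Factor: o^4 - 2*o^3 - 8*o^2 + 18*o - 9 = (o - 1)*(o^3 - o^2 - 9*o + 9) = (o - 1)^2*(o^2 - 9) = (o - 3)*(o - 1)^2*(o + 3)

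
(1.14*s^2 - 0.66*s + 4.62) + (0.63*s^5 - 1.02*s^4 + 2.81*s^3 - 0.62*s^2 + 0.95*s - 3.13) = 0.63*s^5 - 1.02*s^4 + 2.81*s^3 + 0.52*s^2 + 0.29*s + 1.49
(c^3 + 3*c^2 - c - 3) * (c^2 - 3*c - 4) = c^5 - 14*c^3 - 12*c^2 + 13*c + 12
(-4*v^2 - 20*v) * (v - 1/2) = -4*v^3 - 18*v^2 + 10*v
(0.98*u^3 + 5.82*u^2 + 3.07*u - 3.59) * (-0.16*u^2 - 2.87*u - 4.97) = -0.1568*u^5 - 3.7438*u^4 - 22.0652*u^3 - 37.1619*u^2 - 4.9546*u + 17.8423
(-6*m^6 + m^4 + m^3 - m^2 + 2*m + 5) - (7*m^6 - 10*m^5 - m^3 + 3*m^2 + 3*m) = -13*m^6 + 10*m^5 + m^4 + 2*m^3 - 4*m^2 - m + 5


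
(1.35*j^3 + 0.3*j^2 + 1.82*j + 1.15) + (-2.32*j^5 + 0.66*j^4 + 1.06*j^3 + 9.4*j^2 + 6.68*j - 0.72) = -2.32*j^5 + 0.66*j^4 + 2.41*j^3 + 9.7*j^2 + 8.5*j + 0.43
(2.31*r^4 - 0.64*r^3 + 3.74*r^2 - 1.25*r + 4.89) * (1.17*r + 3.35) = 2.7027*r^5 + 6.9897*r^4 + 2.2318*r^3 + 11.0665*r^2 + 1.5338*r + 16.3815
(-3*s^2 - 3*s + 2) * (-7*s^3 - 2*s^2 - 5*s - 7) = 21*s^5 + 27*s^4 + 7*s^3 + 32*s^2 + 11*s - 14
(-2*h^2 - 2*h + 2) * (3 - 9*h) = 18*h^3 + 12*h^2 - 24*h + 6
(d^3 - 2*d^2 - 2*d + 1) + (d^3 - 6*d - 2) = 2*d^3 - 2*d^2 - 8*d - 1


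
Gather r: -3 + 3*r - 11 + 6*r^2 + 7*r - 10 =6*r^2 + 10*r - 24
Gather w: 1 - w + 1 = 2 - w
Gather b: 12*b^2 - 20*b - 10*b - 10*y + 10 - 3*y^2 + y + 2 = 12*b^2 - 30*b - 3*y^2 - 9*y + 12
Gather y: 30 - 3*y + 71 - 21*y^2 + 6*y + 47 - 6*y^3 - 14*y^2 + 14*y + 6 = -6*y^3 - 35*y^2 + 17*y + 154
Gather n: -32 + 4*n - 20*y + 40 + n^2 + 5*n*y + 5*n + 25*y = n^2 + n*(5*y + 9) + 5*y + 8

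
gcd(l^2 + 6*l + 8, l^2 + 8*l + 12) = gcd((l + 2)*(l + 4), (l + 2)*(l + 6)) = l + 2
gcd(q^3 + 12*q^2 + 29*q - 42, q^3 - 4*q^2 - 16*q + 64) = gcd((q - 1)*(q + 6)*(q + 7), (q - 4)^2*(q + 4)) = 1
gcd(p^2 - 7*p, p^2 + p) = p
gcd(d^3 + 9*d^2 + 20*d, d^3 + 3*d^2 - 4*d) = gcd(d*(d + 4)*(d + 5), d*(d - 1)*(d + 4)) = d^2 + 4*d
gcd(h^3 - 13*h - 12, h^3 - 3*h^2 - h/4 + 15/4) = h + 1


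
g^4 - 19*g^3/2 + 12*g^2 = g^2*(g - 8)*(g - 3/2)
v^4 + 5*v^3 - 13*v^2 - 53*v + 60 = (v - 3)*(v - 1)*(v + 4)*(v + 5)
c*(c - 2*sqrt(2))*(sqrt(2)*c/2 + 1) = sqrt(2)*c^3/2 - c^2 - 2*sqrt(2)*c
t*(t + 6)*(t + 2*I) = t^3 + 6*t^2 + 2*I*t^2 + 12*I*t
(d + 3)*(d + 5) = d^2 + 8*d + 15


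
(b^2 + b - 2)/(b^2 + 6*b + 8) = (b - 1)/(b + 4)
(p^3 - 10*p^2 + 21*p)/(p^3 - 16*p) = (p^2 - 10*p + 21)/(p^2 - 16)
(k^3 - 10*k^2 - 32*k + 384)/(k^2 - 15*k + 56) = (k^2 - 2*k - 48)/(k - 7)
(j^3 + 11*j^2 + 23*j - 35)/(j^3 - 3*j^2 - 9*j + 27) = (j^3 + 11*j^2 + 23*j - 35)/(j^3 - 3*j^2 - 9*j + 27)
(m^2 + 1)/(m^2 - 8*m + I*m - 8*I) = (m - I)/(m - 8)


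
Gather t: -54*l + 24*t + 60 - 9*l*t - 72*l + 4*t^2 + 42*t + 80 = -126*l + 4*t^2 + t*(66 - 9*l) + 140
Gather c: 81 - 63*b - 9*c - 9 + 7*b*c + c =-63*b + c*(7*b - 8) + 72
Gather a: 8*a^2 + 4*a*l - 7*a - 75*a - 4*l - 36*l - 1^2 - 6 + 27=8*a^2 + a*(4*l - 82) - 40*l + 20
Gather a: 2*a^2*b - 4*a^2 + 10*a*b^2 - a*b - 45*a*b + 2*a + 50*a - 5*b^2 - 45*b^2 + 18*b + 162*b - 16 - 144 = a^2*(2*b - 4) + a*(10*b^2 - 46*b + 52) - 50*b^2 + 180*b - 160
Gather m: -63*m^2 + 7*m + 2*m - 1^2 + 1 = -63*m^2 + 9*m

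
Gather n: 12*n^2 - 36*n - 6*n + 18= 12*n^2 - 42*n + 18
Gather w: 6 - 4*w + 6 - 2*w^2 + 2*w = -2*w^2 - 2*w + 12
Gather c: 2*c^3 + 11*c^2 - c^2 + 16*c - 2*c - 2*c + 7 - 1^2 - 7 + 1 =2*c^3 + 10*c^2 + 12*c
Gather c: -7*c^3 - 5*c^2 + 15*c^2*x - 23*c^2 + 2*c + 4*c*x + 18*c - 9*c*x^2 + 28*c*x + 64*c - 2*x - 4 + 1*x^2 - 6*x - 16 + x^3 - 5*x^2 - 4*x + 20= -7*c^3 + c^2*(15*x - 28) + c*(-9*x^2 + 32*x + 84) + x^3 - 4*x^2 - 12*x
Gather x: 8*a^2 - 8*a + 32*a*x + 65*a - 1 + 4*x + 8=8*a^2 + 57*a + x*(32*a + 4) + 7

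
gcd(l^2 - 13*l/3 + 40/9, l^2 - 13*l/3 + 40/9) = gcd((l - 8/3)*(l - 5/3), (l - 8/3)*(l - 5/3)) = l^2 - 13*l/3 + 40/9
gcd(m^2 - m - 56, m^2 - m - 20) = 1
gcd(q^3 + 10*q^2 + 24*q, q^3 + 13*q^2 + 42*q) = q^2 + 6*q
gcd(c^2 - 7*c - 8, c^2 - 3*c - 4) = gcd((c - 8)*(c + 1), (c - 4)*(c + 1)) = c + 1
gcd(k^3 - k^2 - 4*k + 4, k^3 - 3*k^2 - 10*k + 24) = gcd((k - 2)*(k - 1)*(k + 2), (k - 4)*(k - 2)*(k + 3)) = k - 2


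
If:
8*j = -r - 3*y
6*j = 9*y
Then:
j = 3*y/2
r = -15*y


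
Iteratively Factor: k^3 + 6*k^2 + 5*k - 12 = (k - 1)*(k^2 + 7*k + 12) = (k - 1)*(k + 3)*(k + 4)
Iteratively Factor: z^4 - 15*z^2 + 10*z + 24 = (z + 1)*(z^3 - z^2 - 14*z + 24) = (z - 3)*(z + 1)*(z^2 + 2*z - 8) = (z - 3)*(z + 1)*(z + 4)*(z - 2)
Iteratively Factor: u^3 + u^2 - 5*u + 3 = (u - 1)*(u^2 + 2*u - 3) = (u - 1)*(u + 3)*(u - 1)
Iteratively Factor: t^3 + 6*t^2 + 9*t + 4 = (t + 1)*(t^2 + 5*t + 4) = (t + 1)*(t + 4)*(t + 1)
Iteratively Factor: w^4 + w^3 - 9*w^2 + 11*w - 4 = (w - 1)*(w^3 + 2*w^2 - 7*w + 4) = (w - 1)*(w + 4)*(w^2 - 2*w + 1) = (w - 1)^2*(w + 4)*(w - 1)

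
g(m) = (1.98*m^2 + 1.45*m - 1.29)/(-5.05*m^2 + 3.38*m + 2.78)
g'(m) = (3.96*m + 1.45)/(-5.05*m^2 + 3.38*m + 2.78) + (10.1*m - 3.38)*(1.98*m^2 + 1.45*m - 1.29)/(-5.05*m^2 + 3.38*m + 2.78)^2 = (14.0149*m^2 - 2.0202*m + 8.3912)/(25.5025*m^4 - 34.138*m^3 - 16.6536*m^2 + 18.7928*m + 7.7284)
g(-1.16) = 0.04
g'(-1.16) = 0.47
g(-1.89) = -0.14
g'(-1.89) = 0.13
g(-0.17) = -0.72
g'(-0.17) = 2.15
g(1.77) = -1.06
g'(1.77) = 0.98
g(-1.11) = 0.06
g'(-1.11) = 0.54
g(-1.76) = -0.12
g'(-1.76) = 0.16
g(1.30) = -2.90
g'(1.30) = 15.91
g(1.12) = 12.20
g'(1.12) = 444.77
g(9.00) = -0.46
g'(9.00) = 0.01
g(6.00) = -0.50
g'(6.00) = 0.02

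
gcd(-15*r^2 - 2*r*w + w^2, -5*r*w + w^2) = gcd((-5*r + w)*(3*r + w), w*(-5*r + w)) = 5*r - w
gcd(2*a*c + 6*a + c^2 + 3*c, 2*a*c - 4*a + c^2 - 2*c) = 2*a + c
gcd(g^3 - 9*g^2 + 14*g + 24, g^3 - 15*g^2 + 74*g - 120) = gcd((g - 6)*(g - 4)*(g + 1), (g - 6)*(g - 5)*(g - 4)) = g^2 - 10*g + 24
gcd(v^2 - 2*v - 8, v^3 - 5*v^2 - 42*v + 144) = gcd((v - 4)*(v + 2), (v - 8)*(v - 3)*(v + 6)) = 1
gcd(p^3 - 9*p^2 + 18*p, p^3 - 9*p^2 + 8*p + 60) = p - 6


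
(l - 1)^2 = l^2 - 2*l + 1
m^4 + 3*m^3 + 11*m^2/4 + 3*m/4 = m*(m + 1/2)*(m + 1)*(m + 3/2)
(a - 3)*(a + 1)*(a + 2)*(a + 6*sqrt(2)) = a^4 + 6*sqrt(2)*a^3 - 7*a^2 - 42*sqrt(2)*a - 6*a - 36*sqrt(2)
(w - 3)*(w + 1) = w^2 - 2*w - 3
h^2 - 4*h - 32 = (h - 8)*(h + 4)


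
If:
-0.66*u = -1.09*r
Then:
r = 0.605504587155963*u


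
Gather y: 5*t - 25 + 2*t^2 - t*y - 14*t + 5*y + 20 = 2*t^2 - 9*t + y*(5 - t) - 5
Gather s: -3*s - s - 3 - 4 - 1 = -4*s - 8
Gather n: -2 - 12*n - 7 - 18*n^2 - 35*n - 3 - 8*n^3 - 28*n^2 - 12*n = -8*n^3 - 46*n^2 - 59*n - 12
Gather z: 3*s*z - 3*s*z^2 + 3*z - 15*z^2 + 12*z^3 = 12*z^3 + z^2*(-3*s - 15) + z*(3*s + 3)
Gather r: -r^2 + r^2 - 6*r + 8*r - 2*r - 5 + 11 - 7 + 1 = 0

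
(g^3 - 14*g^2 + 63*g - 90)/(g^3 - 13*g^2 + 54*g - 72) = (g - 5)/(g - 4)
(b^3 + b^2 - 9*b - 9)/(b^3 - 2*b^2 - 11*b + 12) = (b^2 - 2*b - 3)/(b^2 - 5*b + 4)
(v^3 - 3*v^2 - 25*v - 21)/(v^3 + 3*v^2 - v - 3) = (v - 7)/(v - 1)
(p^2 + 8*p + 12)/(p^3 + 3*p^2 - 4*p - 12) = (p + 6)/(p^2 + p - 6)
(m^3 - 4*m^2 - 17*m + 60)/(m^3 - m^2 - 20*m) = (m - 3)/m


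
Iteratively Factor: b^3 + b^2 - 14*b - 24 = (b - 4)*(b^2 + 5*b + 6) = (b - 4)*(b + 2)*(b + 3)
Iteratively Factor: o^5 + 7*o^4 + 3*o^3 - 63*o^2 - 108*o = (o - 3)*(o^4 + 10*o^3 + 33*o^2 + 36*o) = o*(o - 3)*(o^3 + 10*o^2 + 33*o + 36) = o*(o - 3)*(o + 3)*(o^2 + 7*o + 12) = o*(o - 3)*(o + 3)^2*(o + 4)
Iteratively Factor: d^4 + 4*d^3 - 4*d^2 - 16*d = (d - 2)*(d^3 + 6*d^2 + 8*d) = d*(d - 2)*(d^2 + 6*d + 8) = d*(d - 2)*(d + 2)*(d + 4)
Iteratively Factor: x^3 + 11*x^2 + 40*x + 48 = (x + 3)*(x^2 + 8*x + 16) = (x + 3)*(x + 4)*(x + 4)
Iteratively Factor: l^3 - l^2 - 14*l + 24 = (l - 3)*(l^2 + 2*l - 8) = (l - 3)*(l - 2)*(l + 4)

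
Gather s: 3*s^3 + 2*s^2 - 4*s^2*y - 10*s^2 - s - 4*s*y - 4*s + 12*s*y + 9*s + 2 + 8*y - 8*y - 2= 3*s^3 + s^2*(-4*y - 8) + s*(8*y + 4)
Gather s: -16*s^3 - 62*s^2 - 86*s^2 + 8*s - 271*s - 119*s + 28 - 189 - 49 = -16*s^3 - 148*s^2 - 382*s - 210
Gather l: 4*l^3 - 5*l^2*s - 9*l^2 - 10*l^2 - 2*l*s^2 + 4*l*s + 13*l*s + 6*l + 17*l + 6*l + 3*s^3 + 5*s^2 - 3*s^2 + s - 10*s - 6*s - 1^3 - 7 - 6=4*l^3 + l^2*(-5*s - 19) + l*(-2*s^2 + 17*s + 29) + 3*s^3 + 2*s^2 - 15*s - 14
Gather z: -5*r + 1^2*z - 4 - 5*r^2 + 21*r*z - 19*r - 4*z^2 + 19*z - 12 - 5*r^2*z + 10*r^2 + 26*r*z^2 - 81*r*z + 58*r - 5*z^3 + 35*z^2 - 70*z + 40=5*r^2 + 34*r - 5*z^3 + z^2*(26*r + 31) + z*(-5*r^2 - 60*r - 50) + 24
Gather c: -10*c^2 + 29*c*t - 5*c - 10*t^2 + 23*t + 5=-10*c^2 + c*(29*t - 5) - 10*t^2 + 23*t + 5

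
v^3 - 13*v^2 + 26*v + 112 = (v - 8)*(v - 7)*(v + 2)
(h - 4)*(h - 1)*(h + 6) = h^3 + h^2 - 26*h + 24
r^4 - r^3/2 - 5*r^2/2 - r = r*(r - 2)*(r + 1/2)*(r + 1)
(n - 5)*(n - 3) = n^2 - 8*n + 15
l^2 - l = l*(l - 1)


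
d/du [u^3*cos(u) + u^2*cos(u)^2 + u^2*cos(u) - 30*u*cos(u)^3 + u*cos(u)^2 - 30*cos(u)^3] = -u^3*sin(u) - u^2*sin(u) - u^2*sin(2*u) + 3*u^2*cos(u) + 90*u*sin(u)*cos(u)^2 - u*sin(2*u) + 2*u*cos(u)^2 + 2*u*cos(u) + 90*sin(u)*cos(u)^2 - 30*cos(u)^3 + cos(u)^2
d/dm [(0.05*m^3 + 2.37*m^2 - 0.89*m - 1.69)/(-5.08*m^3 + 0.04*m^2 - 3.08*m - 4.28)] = (-1.11022302462516e-16*m^5 + 12.0416*m^4 - 9.3504*m^3 - 33.6616*m^2 - 20.152*m - 1.396)/(25.8064*m^6 - 0.4064*m^5 + 31.2944*m^4 + 43.2384*m^3 + 9.144*m^2 + 26.3648*m + 18.3184)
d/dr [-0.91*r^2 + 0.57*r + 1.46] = 0.57 - 1.82*r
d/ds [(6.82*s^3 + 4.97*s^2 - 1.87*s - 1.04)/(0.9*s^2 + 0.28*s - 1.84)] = (6.138*s^4 + 3.8192*s^3 - 34.5718*s^2 - 16.4176*s + 3.732)/(0.81*s^4 + 0.504*s^3 - 3.2336*s^2 - 1.0304*s + 3.3856)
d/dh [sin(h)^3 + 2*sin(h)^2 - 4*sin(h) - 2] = (3*sin(h)^2 + 4*sin(h) - 4)*cos(h)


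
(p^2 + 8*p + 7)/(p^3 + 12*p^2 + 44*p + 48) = (p^2 + 8*p + 7)/(p^3 + 12*p^2 + 44*p + 48)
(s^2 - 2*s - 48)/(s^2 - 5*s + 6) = (s^2 - 2*s - 48)/(s^2 - 5*s + 6)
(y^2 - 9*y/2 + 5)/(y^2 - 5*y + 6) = (y - 5/2)/(y - 3)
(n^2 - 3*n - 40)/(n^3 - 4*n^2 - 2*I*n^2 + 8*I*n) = (n^2 - 3*n - 40)/(n*(n^2 - 4*n - 2*I*n + 8*I))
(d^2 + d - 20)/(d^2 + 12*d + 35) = (d - 4)/(d + 7)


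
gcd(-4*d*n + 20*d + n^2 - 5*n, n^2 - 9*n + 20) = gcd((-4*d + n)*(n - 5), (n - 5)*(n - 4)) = n - 5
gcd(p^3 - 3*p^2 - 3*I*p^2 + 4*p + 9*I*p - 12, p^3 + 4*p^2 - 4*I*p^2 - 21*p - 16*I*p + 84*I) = p^2 + p*(-3 - 4*I) + 12*I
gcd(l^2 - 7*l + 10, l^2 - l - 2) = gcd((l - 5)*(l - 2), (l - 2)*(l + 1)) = l - 2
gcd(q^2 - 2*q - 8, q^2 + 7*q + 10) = q + 2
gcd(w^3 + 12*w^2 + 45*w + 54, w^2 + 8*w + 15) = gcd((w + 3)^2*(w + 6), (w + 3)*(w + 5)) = w + 3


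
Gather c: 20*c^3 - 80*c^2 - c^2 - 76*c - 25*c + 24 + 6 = 20*c^3 - 81*c^2 - 101*c + 30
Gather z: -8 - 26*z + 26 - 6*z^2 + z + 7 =-6*z^2 - 25*z + 25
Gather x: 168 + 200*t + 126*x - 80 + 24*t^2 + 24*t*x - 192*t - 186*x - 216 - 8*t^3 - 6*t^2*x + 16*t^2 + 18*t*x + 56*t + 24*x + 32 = -8*t^3 + 40*t^2 + 64*t + x*(-6*t^2 + 42*t - 36) - 96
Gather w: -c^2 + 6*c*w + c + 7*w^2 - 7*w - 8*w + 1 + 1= -c^2 + c + 7*w^2 + w*(6*c - 15) + 2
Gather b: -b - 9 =-b - 9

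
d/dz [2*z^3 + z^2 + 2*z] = 6*z^2 + 2*z + 2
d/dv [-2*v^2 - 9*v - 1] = -4*v - 9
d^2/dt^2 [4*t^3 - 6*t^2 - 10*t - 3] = 24*t - 12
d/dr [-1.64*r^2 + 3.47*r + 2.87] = 3.47 - 3.28*r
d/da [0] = 0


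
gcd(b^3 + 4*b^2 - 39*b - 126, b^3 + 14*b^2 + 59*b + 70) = b + 7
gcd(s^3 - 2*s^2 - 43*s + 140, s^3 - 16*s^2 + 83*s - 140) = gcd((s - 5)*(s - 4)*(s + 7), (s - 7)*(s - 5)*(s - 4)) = s^2 - 9*s + 20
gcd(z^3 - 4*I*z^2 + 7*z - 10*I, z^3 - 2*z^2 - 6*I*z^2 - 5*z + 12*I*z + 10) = z^2 - 6*I*z - 5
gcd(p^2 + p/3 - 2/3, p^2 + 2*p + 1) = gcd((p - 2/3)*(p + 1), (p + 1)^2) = p + 1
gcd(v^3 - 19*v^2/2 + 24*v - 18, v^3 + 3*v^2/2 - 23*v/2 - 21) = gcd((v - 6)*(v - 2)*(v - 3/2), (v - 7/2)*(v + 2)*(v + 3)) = 1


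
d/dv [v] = 1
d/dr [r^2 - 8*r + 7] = 2*r - 8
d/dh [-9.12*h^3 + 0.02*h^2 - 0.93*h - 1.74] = -27.36*h^2 + 0.04*h - 0.93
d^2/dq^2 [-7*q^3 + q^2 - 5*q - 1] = 2 - 42*q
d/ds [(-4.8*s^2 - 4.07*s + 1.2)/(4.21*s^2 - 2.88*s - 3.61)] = (30.9587*s^2 + 24.552*s + 18.1487)/(17.7241*s^4 - 24.2496*s^3 - 22.1018*s^2 + 20.7936*s + 13.0321)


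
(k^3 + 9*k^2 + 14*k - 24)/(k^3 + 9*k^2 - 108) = (k^2 + 3*k - 4)/(k^2 + 3*k - 18)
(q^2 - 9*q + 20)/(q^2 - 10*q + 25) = (q - 4)/(q - 5)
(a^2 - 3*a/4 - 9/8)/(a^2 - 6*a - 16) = (-8*a^2 + 6*a + 9)/(8*(-a^2 + 6*a + 16))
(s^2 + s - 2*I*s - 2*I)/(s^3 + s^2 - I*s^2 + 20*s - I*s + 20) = (s - 2*I)/(s^2 - I*s + 20)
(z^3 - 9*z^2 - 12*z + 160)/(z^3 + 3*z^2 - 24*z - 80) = (z - 8)/(z + 4)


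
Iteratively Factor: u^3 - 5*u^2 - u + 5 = (u - 1)*(u^2 - 4*u - 5) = (u - 5)*(u - 1)*(u + 1)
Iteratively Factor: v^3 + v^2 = (v)*(v^2 + v) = v*(v + 1)*(v)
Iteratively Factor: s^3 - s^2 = (s)*(s^2 - s) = s^2*(s - 1)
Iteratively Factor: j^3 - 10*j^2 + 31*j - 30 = (j - 5)*(j^2 - 5*j + 6) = (j - 5)*(j - 2)*(j - 3)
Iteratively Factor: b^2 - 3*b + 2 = (b - 1)*(b - 2)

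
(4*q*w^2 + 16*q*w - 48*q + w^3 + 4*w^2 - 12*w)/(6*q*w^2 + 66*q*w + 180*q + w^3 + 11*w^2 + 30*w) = (4*q*w - 8*q + w^2 - 2*w)/(6*q*w + 30*q + w^2 + 5*w)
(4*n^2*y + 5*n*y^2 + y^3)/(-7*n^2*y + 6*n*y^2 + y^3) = (4*n^2 + 5*n*y + y^2)/(-7*n^2 + 6*n*y + y^2)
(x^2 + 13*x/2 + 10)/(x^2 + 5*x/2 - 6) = (2*x + 5)/(2*x - 3)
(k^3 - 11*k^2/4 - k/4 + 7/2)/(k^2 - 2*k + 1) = (4*k^3 - 11*k^2 - k + 14)/(4*(k^2 - 2*k + 1))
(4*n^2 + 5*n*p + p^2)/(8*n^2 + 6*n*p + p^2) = (n + p)/(2*n + p)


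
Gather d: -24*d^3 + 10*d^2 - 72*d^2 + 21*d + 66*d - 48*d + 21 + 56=-24*d^3 - 62*d^2 + 39*d + 77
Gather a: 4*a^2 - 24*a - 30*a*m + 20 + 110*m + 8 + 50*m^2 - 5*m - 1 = 4*a^2 + a*(-30*m - 24) + 50*m^2 + 105*m + 27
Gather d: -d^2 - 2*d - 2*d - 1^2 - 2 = -d^2 - 4*d - 3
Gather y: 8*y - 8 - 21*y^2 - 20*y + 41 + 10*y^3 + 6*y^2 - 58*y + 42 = 10*y^3 - 15*y^2 - 70*y + 75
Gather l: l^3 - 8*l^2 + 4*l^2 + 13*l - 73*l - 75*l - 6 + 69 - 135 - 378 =l^3 - 4*l^2 - 135*l - 450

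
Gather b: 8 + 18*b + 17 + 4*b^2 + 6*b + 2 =4*b^2 + 24*b + 27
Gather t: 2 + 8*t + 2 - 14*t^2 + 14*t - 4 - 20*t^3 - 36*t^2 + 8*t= -20*t^3 - 50*t^2 + 30*t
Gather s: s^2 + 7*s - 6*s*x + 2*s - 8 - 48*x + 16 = s^2 + s*(9 - 6*x) - 48*x + 8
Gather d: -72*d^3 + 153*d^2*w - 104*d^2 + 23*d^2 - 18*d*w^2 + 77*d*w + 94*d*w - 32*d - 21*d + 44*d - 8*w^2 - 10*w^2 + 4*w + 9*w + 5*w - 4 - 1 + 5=-72*d^3 + d^2*(153*w - 81) + d*(-18*w^2 + 171*w - 9) - 18*w^2 + 18*w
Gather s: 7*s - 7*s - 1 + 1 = 0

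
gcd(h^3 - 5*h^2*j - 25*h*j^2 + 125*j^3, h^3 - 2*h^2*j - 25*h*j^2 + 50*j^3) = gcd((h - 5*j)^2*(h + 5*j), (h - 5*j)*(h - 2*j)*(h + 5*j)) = h^2 - 25*j^2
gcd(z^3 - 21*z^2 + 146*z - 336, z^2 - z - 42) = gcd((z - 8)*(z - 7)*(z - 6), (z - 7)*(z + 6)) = z - 7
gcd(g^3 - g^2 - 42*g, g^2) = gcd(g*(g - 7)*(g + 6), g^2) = g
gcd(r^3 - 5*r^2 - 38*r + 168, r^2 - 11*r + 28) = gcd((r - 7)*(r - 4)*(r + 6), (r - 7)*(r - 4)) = r^2 - 11*r + 28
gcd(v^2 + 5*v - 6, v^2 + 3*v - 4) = v - 1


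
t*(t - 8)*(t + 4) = t^3 - 4*t^2 - 32*t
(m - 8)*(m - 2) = m^2 - 10*m + 16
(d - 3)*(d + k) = d^2 + d*k - 3*d - 3*k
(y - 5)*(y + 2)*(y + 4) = y^3 + y^2 - 22*y - 40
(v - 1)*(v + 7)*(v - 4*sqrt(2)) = v^3 - 4*sqrt(2)*v^2 + 6*v^2 - 24*sqrt(2)*v - 7*v + 28*sqrt(2)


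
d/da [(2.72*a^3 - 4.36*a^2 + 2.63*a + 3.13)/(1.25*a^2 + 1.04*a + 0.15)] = (3.4*a^4 + 5.6576*a^3 - 6.5979*a^2 - 9.133*a - 2.8607)/(1.5625*a^4 + 2.6*a^3 + 1.4566*a^2 + 0.312*a + 0.0225)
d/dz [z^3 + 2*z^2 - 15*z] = 3*z^2 + 4*z - 15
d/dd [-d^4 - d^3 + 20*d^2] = d*(-4*d^2 - 3*d + 40)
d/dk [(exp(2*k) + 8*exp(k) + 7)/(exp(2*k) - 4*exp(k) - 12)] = (-12*exp(2*k) - 38*exp(k) - 68)*exp(k)/(exp(4*k) - 8*exp(3*k) - 8*exp(2*k) + 96*exp(k) + 144)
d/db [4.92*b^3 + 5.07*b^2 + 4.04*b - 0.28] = 14.76*b^2 + 10.14*b + 4.04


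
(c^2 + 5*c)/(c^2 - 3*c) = (c + 5)/(c - 3)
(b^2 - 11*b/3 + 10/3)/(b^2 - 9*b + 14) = (b - 5/3)/(b - 7)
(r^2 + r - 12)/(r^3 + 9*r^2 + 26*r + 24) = (r - 3)/(r^2 + 5*r + 6)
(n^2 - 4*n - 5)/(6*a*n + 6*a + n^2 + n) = (n - 5)/(6*a + n)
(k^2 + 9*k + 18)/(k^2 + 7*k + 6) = (k + 3)/(k + 1)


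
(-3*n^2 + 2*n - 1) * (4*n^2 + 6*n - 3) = -12*n^4 - 10*n^3 + 17*n^2 - 12*n + 3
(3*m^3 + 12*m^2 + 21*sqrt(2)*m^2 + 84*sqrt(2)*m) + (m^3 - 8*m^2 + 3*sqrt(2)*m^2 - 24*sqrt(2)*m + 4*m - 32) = 4*m^3 + 4*m^2 + 24*sqrt(2)*m^2 + 4*m + 60*sqrt(2)*m - 32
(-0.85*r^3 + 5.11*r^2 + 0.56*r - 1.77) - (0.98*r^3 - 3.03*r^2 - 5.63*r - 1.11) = -1.83*r^3 + 8.14*r^2 + 6.19*r - 0.66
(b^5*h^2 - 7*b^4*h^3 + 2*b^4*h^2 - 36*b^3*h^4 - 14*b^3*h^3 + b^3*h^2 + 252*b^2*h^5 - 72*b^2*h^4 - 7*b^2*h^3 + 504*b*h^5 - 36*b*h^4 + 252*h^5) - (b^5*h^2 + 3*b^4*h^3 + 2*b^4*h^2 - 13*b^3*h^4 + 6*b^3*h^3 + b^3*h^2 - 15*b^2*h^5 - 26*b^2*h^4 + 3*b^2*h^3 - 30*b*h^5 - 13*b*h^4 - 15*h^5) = -10*b^4*h^3 - 23*b^3*h^4 - 20*b^3*h^3 + 267*b^2*h^5 - 46*b^2*h^4 - 10*b^2*h^3 + 534*b*h^5 - 23*b*h^4 + 267*h^5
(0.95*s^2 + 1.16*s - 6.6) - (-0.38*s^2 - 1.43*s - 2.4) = 1.33*s^2 + 2.59*s - 4.2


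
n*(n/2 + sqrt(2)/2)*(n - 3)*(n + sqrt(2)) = n^4/2 - 3*n^3/2 + sqrt(2)*n^3 - 3*sqrt(2)*n^2 + n^2 - 3*n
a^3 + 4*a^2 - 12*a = a*(a - 2)*(a + 6)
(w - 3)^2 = w^2 - 6*w + 9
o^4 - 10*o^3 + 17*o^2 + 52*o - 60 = (o - 6)*(o - 5)*(o - 1)*(o + 2)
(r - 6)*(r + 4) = r^2 - 2*r - 24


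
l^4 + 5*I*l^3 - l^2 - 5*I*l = l*(l + 5*I)*(-I*l - I)*(I*l - I)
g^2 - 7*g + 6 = (g - 6)*(g - 1)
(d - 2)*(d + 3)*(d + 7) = d^3 + 8*d^2 + d - 42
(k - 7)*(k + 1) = k^2 - 6*k - 7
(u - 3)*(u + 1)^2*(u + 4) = u^4 + 3*u^3 - 9*u^2 - 23*u - 12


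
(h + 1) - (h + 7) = -6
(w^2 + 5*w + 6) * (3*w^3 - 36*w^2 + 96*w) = 3*w^5 - 21*w^4 - 66*w^3 + 264*w^2 + 576*w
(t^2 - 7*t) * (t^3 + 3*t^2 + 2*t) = t^5 - 4*t^4 - 19*t^3 - 14*t^2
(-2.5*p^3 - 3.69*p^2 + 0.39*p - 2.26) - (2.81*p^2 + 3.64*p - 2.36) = -2.5*p^3 - 6.5*p^2 - 3.25*p + 0.1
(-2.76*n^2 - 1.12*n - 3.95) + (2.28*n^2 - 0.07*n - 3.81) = -0.48*n^2 - 1.19*n - 7.76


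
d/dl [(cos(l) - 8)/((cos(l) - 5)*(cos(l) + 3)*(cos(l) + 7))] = (-157*cos(l) - 19*cos(2*l) + cos(3*l) + 655)*sin(l)/(2*(cos(l) - 5)^2*(cos(l) + 3)^2*(cos(l) + 7)^2)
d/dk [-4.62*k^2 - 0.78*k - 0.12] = -9.24*k - 0.78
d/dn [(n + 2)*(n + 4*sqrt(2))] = 2*n + 2 + 4*sqrt(2)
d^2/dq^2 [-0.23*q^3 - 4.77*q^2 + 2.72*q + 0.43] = -1.38*q - 9.54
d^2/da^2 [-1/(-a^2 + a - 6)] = 2*(-a^2 + a + (2*a - 1)^2 - 6)/(a^2 - a + 6)^3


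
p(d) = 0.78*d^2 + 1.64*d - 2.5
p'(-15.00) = -21.76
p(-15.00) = 148.40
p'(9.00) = 15.68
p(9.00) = 75.44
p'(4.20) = 8.19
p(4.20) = 18.15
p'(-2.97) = -2.99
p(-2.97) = -0.49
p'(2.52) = 5.57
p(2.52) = 6.59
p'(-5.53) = -6.99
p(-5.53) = 12.28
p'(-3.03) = -3.09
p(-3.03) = -0.31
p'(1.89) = 4.59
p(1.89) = 3.39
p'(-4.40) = -5.22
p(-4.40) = 5.38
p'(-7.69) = -10.36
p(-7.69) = 31.01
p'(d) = 1.56*d + 1.64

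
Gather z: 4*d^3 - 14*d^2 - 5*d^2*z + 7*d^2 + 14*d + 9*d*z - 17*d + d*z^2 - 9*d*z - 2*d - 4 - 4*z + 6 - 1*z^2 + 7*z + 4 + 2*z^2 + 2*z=4*d^3 - 7*d^2 - 5*d + z^2*(d + 1) + z*(5 - 5*d^2) + 6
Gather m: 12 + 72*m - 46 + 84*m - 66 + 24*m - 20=180*m - 120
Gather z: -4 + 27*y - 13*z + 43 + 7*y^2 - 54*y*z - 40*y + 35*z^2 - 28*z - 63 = 7*y^2 - 13*y + 35*z^2 + z*(-54*y - 41) - 24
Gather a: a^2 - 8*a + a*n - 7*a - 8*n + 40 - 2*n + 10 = a^2 + a*(n - 15) - 10*n + 50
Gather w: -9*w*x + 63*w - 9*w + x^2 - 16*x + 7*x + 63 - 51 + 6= w*(54 - 9*x) + x^2 - 9*x + 18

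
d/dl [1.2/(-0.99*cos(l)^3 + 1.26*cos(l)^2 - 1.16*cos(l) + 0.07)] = (-3.564*cos(l)^2 + 3.024*cos(l) - 1.392)*sin(l)/(0.99*cos(l)^3 - 1.26*cos(l)^2 + 1.16*cos(l) - 0.07)^2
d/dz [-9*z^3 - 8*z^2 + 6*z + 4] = -27*z^2 - 16*z + 6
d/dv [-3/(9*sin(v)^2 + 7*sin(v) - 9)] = 3*(18*sin(v) + 7)*cos(v)/(7*sin(v) - 9*cos(v)^2)^2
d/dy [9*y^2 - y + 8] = 18*y - 1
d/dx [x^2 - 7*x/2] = 2*x - 7/2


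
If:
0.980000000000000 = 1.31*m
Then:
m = 0.75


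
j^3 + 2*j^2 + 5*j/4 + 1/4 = (j + 1/2)^2*(j + 1)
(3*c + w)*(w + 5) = 3*c*w + 15*c + w^2 + 5*w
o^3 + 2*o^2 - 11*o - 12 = (o - 3)*(o + 1)*(o + 4)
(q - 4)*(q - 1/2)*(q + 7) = q^3 + 5*q^2/2 - 59*q/2 + 14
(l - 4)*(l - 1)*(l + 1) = l^3 - 4*l^2 - l + 4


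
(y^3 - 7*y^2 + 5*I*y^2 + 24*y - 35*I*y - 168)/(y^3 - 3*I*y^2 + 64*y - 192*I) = (y - 7)/(y - 8*I)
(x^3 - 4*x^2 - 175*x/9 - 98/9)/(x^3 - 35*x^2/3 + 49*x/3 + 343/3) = (x + 2/3)/(x - 7)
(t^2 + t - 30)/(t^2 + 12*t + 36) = (t - 5)/(t + 6)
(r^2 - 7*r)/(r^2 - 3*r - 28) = r/(r + 4)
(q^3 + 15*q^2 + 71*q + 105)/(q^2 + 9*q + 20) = (q^2 + 10*q + 21)/(q + 4)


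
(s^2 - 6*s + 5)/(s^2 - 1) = (s - 5)/(s + 1)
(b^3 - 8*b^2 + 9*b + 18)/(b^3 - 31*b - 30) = (b - 3)/(b + 5)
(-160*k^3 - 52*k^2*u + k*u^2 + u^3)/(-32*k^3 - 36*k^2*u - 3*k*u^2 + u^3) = (5*k + u)/(k + u)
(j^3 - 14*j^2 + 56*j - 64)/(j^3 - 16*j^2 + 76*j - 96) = (j - 4)/(j - 6)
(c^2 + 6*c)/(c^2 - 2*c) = (c + 6)/(c - 2)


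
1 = 1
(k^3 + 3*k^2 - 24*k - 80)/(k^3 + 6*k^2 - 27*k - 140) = (k + 4)/(k + 7)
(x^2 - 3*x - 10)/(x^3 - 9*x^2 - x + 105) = (x + 2)/(x^2 - 4*x - 21)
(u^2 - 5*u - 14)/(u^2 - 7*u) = (u + 2)/u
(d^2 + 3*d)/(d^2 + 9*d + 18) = d/(d + 6)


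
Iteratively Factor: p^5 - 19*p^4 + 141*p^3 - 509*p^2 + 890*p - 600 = (p - 2)*(p^4 - 17*p^3 + 107*p^2 - 295*p + 300) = (p - 3)*(p - 2)*(p^3 - 14*p^2 + 65*p - 100) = (p - 4)*(p - 3)*(p - 2)*(p^2 - 10*p + 25) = (p - 5)*(p - 4)*(p - 3)*(p - 2)*(p - 5)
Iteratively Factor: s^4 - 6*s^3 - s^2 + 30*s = (s + 2)*(s^3 - 8*s^2 + 15*s) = s*(s + 2)*(s^2 - 8*s + 15) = s*(s - 5)*(s + 2)*(s - 3)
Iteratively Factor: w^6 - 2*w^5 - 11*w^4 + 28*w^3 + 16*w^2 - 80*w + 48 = (w + 2)*(w^5 - 4*w^4 - 3*w^3 + 34*w^2 - 52*w + 24) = (w - 1)*(w + 2)*(w^4 - 3*w^3 - 6*w^2 + 28*w - 24) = (w - 2)*(w - 1)*(w + 2)*(w^3 - w^2 - 8*w + 12) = (w - 2)*(w - 1)*(w + 2)*(w + 3)*(w^2 - 4*w + 4) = (w - 2)^2*(w - 1)*(w + 2)*(w + 3)*(w - 2)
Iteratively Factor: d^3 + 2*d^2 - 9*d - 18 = (d + 2)*(d^2 - 9) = (d + 2)*(d + 3)*(d - 3)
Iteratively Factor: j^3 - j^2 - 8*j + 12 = (j - 2)*(j^2 + j - 6) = (j - 2)^2*(j + 3)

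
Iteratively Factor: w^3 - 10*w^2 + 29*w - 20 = (w - 1)*(w^2 - 9*w + 20) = (w - 4)*(w - 1)*(w - 5)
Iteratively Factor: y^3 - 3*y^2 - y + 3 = (y - 3)*(y^2 - 1) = (y - 3)*(y - 1)*(y + 1)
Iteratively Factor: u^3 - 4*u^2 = (u - 4)*(u^2) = u*(u - 4)*(u)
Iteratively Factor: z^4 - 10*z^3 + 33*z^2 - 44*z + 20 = (z - 5)*(z^3 - 5*z^2 + 8*z - 4) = (z - 5)*(z - 2)*(z^2 - 3*z + 2) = (z - 5)*(z - 2)^2*(z - 1)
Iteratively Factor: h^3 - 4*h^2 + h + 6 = (h + 1)*(h^2 - 5*h + 6) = (h - 3)*(h + 1)*(h - 2)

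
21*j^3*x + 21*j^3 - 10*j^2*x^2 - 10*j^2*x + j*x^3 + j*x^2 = (-7*j + x)*(-3*j + x)*(j*x + j)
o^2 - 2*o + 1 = (o - 1)^2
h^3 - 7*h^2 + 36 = (h - 6)*(h - 3)*(h + 2)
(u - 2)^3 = u^3 - 6*u^2 + 12*u - 8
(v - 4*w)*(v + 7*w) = v^2 + 3*v*w - 28*w^2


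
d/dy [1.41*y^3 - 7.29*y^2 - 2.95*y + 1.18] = 4.23*y^2 - 14.58*y - 2.95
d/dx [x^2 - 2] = 2*x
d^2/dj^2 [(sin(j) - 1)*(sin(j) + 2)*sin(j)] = -9*sin(j)^3 - 4*sin(j)^2 + 8*sin(j) + 2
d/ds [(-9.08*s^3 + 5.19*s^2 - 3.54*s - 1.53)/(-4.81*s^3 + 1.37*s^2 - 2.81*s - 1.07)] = (12.5243*s^4 + 16.9748*s^3 - 2.6652*s^2 - 6.9144*s - 0.5115)/(23.1361*s^6 - 13.1794*s^5 + 28.9091*s^4 + 2.594*s^3 + 4.9643*s^2 + 6.0134*s + 1.1449)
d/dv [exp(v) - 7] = exp(v)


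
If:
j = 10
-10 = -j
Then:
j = 10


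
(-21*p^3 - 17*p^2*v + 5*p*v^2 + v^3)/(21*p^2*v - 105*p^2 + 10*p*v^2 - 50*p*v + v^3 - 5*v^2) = (-3*p^2 - 2*p*v + v^2)/(3*p*v - 15*p + v^2 - 5*v)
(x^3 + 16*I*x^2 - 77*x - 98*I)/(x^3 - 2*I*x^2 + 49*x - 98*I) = (x^2 + 9*I*x - 14)/(x^2 - 9*I*x - 14)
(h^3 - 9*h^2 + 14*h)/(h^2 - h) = (h^2 - 9*h + 14)/(h - 1)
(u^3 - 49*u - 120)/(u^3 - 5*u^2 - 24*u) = (u + 5)/u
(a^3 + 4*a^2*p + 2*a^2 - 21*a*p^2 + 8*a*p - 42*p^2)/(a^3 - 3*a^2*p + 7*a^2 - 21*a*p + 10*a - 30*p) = (a + 7*p)/(a + 5)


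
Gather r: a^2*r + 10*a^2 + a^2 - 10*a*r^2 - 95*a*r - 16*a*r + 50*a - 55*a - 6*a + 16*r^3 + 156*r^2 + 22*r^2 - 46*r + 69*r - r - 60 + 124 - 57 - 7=11*a^2 - 11*a + 16*r^3 + r^2*(178 - 10*a) + r*(a^2 - 111*a + 22)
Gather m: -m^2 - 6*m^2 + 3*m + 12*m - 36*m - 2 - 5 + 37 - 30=-7*m^2 - 21*m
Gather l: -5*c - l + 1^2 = -5*c - l + 1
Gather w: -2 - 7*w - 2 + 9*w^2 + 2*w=9*w^2 - 5*w - 4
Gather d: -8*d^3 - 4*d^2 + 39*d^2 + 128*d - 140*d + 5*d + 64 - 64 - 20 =-8*d^3 + 35*d^2 - 7*d - 20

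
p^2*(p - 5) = p^3 - 5*p^2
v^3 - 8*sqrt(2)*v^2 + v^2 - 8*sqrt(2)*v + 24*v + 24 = (v + 1)*(v - 6*sqrt(2))*(v - 2*sqrt(2))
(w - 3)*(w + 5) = w^2 + 2*w - 15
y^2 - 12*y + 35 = (y - 7)*(y - 5)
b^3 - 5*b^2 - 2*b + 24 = (b - 4)*(b - 3)*(b + 2)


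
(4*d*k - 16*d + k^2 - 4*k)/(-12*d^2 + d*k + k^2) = (4 - k)/(3*d - k)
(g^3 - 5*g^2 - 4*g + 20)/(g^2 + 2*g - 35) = (g^2 - 4)/(g + 7)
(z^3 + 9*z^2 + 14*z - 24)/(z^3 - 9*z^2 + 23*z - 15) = (z^2 + 10*z + 24)/(z^2 - 8*z + 15)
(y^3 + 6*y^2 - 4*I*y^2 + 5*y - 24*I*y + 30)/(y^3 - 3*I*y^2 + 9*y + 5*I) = (y + 6)/(y + I)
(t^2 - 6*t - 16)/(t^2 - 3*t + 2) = (t^2 - 6*t - 16)/(t^2 - 3*t + 2)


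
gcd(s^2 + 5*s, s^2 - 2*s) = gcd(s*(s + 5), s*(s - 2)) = s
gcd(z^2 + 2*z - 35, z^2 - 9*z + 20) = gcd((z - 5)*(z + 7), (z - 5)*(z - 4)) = z - 5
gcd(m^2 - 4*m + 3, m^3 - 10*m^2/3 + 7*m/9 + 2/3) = m - 3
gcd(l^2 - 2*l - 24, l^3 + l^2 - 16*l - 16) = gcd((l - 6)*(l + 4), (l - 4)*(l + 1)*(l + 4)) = l + 4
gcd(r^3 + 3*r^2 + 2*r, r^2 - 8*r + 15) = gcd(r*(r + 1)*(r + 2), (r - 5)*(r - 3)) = 1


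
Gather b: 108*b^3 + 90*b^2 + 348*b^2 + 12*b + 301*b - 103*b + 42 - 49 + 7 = 108*b^3 + 438*b^2 + 210*b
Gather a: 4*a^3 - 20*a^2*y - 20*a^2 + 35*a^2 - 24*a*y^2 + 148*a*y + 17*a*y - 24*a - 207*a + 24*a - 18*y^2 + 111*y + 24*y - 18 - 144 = 4*a^3 + a^2*(15 - 20*y) + a*(-24*y^2 + 165*y - 207) - 18*y^2 + 135*y - 162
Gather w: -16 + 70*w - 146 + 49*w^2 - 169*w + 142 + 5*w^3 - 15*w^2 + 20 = 5*w^3 + 34*w^2 - 99*w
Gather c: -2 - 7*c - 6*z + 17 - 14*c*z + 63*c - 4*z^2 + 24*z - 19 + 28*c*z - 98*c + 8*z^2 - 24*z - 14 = c*(14*z - 42) + 4*z^2 - 6*z - 18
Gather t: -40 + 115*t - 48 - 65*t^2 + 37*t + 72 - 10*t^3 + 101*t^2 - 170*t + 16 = -10*t^3 + 36*t^2 - 18*t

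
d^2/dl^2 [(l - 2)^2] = 2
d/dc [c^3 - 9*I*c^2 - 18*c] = 3*c^2 - 18*I*c - 18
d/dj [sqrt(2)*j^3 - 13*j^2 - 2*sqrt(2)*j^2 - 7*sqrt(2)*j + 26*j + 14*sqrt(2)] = 3*sqrt(2)*j^2 - 26*j - 4*sqrt(2)*j - 7*sqrt(2) + 26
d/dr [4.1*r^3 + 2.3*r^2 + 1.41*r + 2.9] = 12.3*r^2 + 4.6*r + 1.41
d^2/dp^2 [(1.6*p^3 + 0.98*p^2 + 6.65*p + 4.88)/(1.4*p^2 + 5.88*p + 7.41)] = (-7.105427357601e-15*p^5 + 87.37456*p^3 + 414.66936*p^2 + 354.22812*p - 235.67586)/(2.744*p^6 + 34.5744*p^5 + 188.78328*p^4 + 569.292192*p^3 + 999.202932*p^2 + 968.578884*p + 406.869021)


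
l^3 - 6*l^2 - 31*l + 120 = (l - 8)*(l - 3)*(l + 5)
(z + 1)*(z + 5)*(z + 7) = z^3 + 13*z^2 + 47*z + 35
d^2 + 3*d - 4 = (d - 1)*(d + 4)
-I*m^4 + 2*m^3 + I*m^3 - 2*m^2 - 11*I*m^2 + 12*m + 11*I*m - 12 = (m - 3*I)*(m + I)*(m + 4*I)*(-I*m + I)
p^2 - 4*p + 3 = (p - 3)*(p - 1)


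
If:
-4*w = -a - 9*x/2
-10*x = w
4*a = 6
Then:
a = 3/2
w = 30/89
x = -3/89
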